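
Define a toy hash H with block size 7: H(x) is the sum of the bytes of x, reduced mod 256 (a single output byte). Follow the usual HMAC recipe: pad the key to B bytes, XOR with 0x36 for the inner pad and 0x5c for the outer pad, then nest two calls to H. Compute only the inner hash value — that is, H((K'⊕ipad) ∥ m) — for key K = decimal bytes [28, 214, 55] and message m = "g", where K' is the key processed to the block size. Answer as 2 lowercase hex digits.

4a

Key decimal bytes [28, 214, 55] = 1c d6 37 is 3 bytes ≤ B = 7; zero-pad to 7 bytes: K' = 1c d6 37 00 00 00 00.
K' ⊕ ipad = 2a e0 01 36 36 36 36.
Inner input = 2a e0 01 36 36 36 36 ∥ 67.
Inner hash: sum = 42+224+1+54+54+54+54+103 = 586; mod 256 = 74 → 4a.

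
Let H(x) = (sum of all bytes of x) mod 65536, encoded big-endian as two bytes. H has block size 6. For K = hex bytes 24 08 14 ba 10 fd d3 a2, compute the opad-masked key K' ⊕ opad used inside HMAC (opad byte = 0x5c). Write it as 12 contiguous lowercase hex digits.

5f205c5c5c5c

Key hex bytes 24 08 14 ba 10 fd d3 a2 is 8 bytes > B = 6, so hash it first: H(key) = 03 7c, then zero-pad to 6 bytes: K' = 03 7c 00 00 00 00.
XOR each byte with 0x5c: 03⊕5c=5f, 7c⊕5c=20, 00⊕5c=5c, 00⊕5c=5c, 00⊕5c=5c, 00⊕5c=5c.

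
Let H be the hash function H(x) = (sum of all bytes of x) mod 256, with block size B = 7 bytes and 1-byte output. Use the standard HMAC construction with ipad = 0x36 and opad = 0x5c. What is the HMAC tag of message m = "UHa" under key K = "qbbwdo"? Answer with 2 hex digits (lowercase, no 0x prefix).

aa

Key "qbbwdo" = 71 62 62 77 64 6f is 6 bytes ≤ B = 7; zero-pad to 7 bytes: K' = 71 62 62 77 64 6f 00.
K' ⊕ ipad = 47 54 54 41 52 59 36.  K' ⊕ opad = 2d 3e 3e 2b 38 33 5c.
Inner input = (K'⊕ipad) ∥ m = 47 54 54 41 52 59 36 ∥ 55 48 61.
Inner hash: sum = 71+84+84+65+82+89+54+85+72+97 = 783; mod 256 = 15 → 0f.
Outer input = (K'⊕opad) ∥ inner = 2d 3e 3e 2b 38 33 5c ∥ 0f.
Outer hash (tag): sum = 45+62+62+43+56+51+92+15 = 426; mod 256 = 170 → aa.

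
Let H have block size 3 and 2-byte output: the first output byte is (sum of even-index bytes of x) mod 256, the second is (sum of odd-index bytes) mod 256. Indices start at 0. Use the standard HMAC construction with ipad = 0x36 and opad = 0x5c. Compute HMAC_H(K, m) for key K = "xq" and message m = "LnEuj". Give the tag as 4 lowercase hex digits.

Key "xq" = 78 71 is 2 bytes ≤ B = 3; zero-pad to 3 bytes: K' = 78 71 00.
K' ⊕ ipad = 4e 47 36.  K' ⊕ opad = 24 2d 5c.
Inner input = (K'⊕ipad) ∥ m = 4e 47 36 ∥ 4c 6e 45 75 6a.
Inner hash: even-index sum = 359 mod 256 = 103; odd-index sum = 322 mod 256 = 66 → 67 42.
Outer input = (K'⊕opad) ∥ inner = 24 2d 5c ∥ 67 42.
Outer hash (tag): even-index sum = 194 mod 256 = 194; odd-index sum = 148 mod 256 = 148 → c2 94.

c294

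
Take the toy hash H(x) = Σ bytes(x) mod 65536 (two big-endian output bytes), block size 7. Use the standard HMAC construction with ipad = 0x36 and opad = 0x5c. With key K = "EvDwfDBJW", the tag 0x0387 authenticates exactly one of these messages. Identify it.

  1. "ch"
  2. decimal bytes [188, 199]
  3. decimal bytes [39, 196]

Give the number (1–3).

2

Key "EvDwfDBJW" = 45 76 44 77 66 44 42 4a 57 is 9 bytes > B = 7, so hash it first: H(key) = 03 03, then zero-pad to 7 bytes: K' = 03 03 00 00 00 00 00.
K' ⊕ ipad = 35 35 36 36 36 36 36; K' ⊕ opad = 5f 5f 5c 5c 5c 5c 5c.
m1: inner = H(35 35 36 36 36 36 36 63 68) = 02 43; tag = H(5f 5f 5c 5c 5c 5c 5c 02 43) = 02cf
m2: inner = H(35 35 36 36 36 36 36 bc c7) = 02 fb; tag = H(5f 5f 5c 5c 5c 5c 5c 02 fb) = 0387 ← matches
m3: inner = H(35 35 36 36 36 36 36 27 c4) = 02 63; tag = H(5f 5f 5c 5c 5c 5c 5c 02 63) = 02ef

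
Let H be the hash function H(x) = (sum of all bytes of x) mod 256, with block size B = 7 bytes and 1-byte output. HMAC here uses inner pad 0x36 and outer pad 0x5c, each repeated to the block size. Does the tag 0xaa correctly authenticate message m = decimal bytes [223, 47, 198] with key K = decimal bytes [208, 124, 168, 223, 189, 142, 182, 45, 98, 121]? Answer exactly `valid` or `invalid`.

Key decimal bytes [208, 124, 168, 223, 189, 142, 182, 45, 98, 121] = d0 7c a8 df bd 8e b6 2d 62 79 is 10 bytes > B = 7, so hash it first: H(key) = dc, then zero-pad to 7 bytes: K' = dc 00 00 00 00 00 00.
K' ⊕ ipad = ea 36 36 36 36 36 36; K' ⊕ opad = 80 5c 5c 5c 5c 5c 5c.
Inner hash: sum = 234+54+54+54+54+54+54+223+47+198 = 1026; mod 256 = 2 → 02.
Outer hash (recomputed tag): sum = 128+92+92+92+92+92+92+2 = 682; mod 256 = 170 → aa.
Recomputed tag = aa; claimed = aa → match.

valid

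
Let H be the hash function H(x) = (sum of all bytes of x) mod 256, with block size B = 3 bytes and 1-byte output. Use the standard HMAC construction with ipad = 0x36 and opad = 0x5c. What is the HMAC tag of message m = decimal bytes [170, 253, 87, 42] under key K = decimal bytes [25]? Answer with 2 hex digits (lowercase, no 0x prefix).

c0

Key decimal bytes [25] = 19 is 1 byte ≤ B = 3; zero-pad to 3 bytes: K' = 19 00 00.
K' ⊕ ipad = 2f 36 36.  K' ⊕ opad = 45 5c 5c.
Inner input = (K'⊕ipad) ∥ m = 2f 36 36 ∥ aa fd 57 2a.
Inner hash: sum = 47+54+54+170+253+87+42 = 707; mod 256 = 195 → c3.
Outer input = (K'⊕opad) ∥ inner = 45 5c 5c ∥ c3.
Outer hash (tag): sum = 69+92+92+195 = 448; mod 256 = 192 → c0.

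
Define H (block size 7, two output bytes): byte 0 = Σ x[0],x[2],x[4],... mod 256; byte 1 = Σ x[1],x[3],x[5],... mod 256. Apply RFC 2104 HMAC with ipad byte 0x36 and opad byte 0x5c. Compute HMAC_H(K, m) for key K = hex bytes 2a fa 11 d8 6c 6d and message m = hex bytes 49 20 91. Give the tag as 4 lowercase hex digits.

3e4e

Key hex bytes 2a fa 11 d8 6c 6d is 6 bytes ≤ B = 7; zero-pad to 7 bytes: K' = 2a fa 11 d8 6c 6d 00.
K' ⊕ ipad = 1c cc 27 ee 5a 5b 36.  K' ⊕ opad = 76 a6 4d 84 30 31 5c.
Inner input = (K'⊕ipad) ∥ m = 1c cc 27 ee 5a 5b 36 ∥ 49 20 91.
Inner hash: even-index sum = 243 mod 256 = 243; odd-index sum = 751 mod 256 = 239 → f3 ef.
Outer input = (K'⊕opad) ∥ inner = 76 a6 4d 84 30 31 5c ∥ f3 ef.
Outer hash (tag): even-index sum = 574 mod 256 = 62; odd-index sum = 590 mod 256 = 78 → 3e 4e.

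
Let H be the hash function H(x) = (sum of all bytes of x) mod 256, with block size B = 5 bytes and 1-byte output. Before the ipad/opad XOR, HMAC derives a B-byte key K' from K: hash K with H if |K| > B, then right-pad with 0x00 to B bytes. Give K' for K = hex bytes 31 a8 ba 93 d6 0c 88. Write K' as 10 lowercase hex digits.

9000000000

|K| = 7 > B = 5, so first hash the key.
H(K): sum = 49+168+186+147+214+12+136 = 912; mod 256 = 144 → 90.
Zero-pad H(K) = 90 to 5 bytes: K' = 90 00 00 00 00.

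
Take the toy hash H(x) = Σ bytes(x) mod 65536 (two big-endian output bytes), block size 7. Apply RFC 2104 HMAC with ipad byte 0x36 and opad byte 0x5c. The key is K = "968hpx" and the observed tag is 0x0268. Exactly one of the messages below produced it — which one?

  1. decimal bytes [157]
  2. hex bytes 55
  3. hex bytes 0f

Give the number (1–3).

3

Key "968hpx" = 39 36 38 68 70 78 is 6 bytes ≤ B = 7; zero-pad to 7 bytes: K' = 39 36 38 68 70 78 00.
K' ⊕ ipad = 0f 00 0e 5e 46 4e 36; K' ⊕ opad = 65 6a 64 34 2c 24 5c.
m1: inner = H(0f 00 0e 5e 46 4e 36 9d) = 01 e2; tag = H(65 6a 64 34 2c 24 5c 01 e2) = 02f6
m2: inner = H(0f 00 0e 5e 46 4e 36 55) = 01 9a; tag = H(65 6a 64 34 2c 24 5c 01 9a) = 02ae
m3: inner = H(0f 00 0e 5e 46 4e 36 0f) = 01 54; tag = H(65 6a 64 34 2c 24 5c 01 54) = 0268 ← matches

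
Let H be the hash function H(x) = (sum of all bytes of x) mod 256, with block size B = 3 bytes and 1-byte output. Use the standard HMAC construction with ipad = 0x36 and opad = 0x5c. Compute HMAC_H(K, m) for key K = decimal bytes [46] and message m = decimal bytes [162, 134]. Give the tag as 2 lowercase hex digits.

d6

Key decimal bytes [46] = 2e is 1 byte ≤ B = 3; zero-pad to 3 bytes: K' = 2e 00 00.
K' ⊕ ipad = 18 36 36.  K' ⊕ opad = 72 5c 5c.
Inner input = (K'⊕ipad) ∥ m = 18 36 36 ∥ a2 86.
Inner hash: sum = 24+54+54+162+134 = 428; mod 256 = 172 → ac.
Outer input = (K'⊕opad) ∥ inner = 72 5c 5c ∥ ac.
Outer hash (tag): sum = 114+92+92+172 = 470; mod 256 = 214 → d6.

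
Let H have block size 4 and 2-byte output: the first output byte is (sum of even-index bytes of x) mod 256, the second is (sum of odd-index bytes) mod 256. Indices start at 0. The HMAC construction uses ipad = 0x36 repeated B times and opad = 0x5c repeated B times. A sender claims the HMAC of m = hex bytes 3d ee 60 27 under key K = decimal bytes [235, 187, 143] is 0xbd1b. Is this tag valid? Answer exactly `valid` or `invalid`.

valid

Key decimal bytes [235, 187, 143] = eb bb 8f is 3 bytes ≤ B = 4; zero-pad to 4 bytes: K' = eb bb 8f 00.
K' ⊕ ipad = dd 8d b9 36; K' ⊕ opad = b7 e7 d3 5c.
Inner hash: even-index sum = 563 mod 256 = 51; odd-index sum = 472 mod 256 = 216 → 33 d8.
Outer hash (recomputed tag): even-index sum = 445 mod 256 = 189; odd-index sum = 539 mod 256 = 27 → bd 1b.
Recomputed tag = bd1b; claimed = bd1b → match.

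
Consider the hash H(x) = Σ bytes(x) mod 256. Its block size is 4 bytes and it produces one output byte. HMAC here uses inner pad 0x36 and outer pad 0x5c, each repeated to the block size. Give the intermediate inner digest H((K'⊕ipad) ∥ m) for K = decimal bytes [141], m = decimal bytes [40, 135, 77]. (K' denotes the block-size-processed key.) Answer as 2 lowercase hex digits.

59

Key decimal bytes [141] = 8d is 1 byte ≤ B = 4; zero-pad to 4 bytes: K' = 8d 00 00 00.
K' ⊕ ipad = bb 36 36 36.
Inner input = bb 36 36 36 ∥ 28 87 4d.
Inner hash: sum = 187+54+54+54+40+135+77 = 601; mod 256 = 89 → 59.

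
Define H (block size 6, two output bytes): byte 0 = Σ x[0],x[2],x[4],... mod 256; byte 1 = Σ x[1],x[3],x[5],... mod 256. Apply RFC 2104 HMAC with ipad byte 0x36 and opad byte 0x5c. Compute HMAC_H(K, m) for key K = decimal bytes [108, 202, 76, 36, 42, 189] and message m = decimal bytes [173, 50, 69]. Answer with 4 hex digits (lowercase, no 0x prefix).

Key decimal bytes [108, 202, 76, 36, 42, 189] = 6c ca 4c 24 2a bd is exactly B = 6 bytes: K' = 6c ca 4c 24 2a bd.
K' ⊕ ipad = 5a fc 7a 12 1c 8b.  K' ⊕ opad = 30 96 10 78 76 e1.
Inner input = (K'⊕ipad) ∥ m = 5a fc 7a 12 1c 8b ∥ ad 32 45.
Inner hash: even-index sum = 482 mod 256 = 226; odd-index sum = 459 mod 256 = 203 → e2 cb.
Outer input = (K'⊕opad) ∥ inner = 30 96 10 78 76 e1 ∥ e2 cb.
Outer hash (tag): even-index sum = 408 mod 256 = 152; odd-index sum = 698 mod 256 = 186 → 98 ba.

98ba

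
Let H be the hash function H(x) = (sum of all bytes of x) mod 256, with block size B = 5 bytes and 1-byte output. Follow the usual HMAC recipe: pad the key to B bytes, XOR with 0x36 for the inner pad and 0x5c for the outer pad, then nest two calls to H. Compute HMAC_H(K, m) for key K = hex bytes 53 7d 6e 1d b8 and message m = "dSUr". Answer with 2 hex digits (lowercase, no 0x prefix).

c6

Key hex bytes 53 7d 6e 1d b8 is exactly B = 5 bytes: K' = 53 7d 6e 1d b8.
K' ⊕ ipad = 65 4b 58 2b 8e.  K' ⊕ opad = 0f 21 32 41 e4.
Inner input = (K'⊕ipad) ∥ m = 65 4b 58 2b 8e ∥ 64 53 55 72.
Inner hash: sum = 101+75+88+43+142+100+83+85+114 = 831; mod 256 = 63 → 3f.
Outer input = (K'⊕opad) ∥ inner = 0f 21 32 41 e4 ∥ 3f.
Outer hash (tag): sum = 15+33+50+65+228+63 = 454; mod 256 = 198 → c6.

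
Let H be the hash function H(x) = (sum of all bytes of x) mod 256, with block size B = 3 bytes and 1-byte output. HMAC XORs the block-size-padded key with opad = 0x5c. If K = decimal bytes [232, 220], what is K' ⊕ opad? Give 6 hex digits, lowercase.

Key decimal bytes [232, 220] = e8 dc is 2 bytes ≤ B = 3; zero-pad to 3 bytes: K' = e8 dc 00.
XOR each byte with 0x5c: e8⊕5c=b4, dc⊕5c=80, 00⊕5c=5c.

b4805c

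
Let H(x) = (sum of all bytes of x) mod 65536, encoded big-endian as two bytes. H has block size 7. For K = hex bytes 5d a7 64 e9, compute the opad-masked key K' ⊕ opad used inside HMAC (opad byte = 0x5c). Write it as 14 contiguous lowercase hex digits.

01fb38b55c5c5c

Key hex bytes 5d a7 64 e9 is 4 bytes ≤ B = 7; zero-pad to 7 bytes: K' = 5d a7 64 e9 00 00 00.
XOR each byte with 0x5c: 5d⊕5c=01, a7⊕5c=fb, 64⊕5c=38, e9⊕5c=b5, 00⊕5c=5c, 00⊕5c=5c, 00⊕5c=5c.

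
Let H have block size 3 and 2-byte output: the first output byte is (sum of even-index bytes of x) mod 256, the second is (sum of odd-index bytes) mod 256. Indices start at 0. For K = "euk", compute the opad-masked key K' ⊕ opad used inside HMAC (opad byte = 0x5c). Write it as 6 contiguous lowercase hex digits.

Key "euk" = 65 75 6b is exactly B = 3 bytes: K' = 65 75 6b.
XOR each byte with 0x5c: 65⊕5c=39, 75⊕5c=29, 6b⊕5c=37.

392937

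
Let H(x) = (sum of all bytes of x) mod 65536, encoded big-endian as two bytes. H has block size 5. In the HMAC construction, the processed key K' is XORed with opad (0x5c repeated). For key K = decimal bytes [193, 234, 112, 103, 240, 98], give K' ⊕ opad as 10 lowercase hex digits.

5f885c5c5c

Key decimal bytes [193, 234, 112, 103, 240, 98] = c1 ea 70 67 f0 62 is 6 bytes > B = 5, so hash it first: H(key) = 03 d4, then zero-pad to 5 bytes: K' = 03 d4 00 00 00.
XOR each byte with 0x5c: 03⊕5c=5f, d4⊕5c=88, 00⊕5c=5c, 00⊕5c=5c, 00⊕5c=5c.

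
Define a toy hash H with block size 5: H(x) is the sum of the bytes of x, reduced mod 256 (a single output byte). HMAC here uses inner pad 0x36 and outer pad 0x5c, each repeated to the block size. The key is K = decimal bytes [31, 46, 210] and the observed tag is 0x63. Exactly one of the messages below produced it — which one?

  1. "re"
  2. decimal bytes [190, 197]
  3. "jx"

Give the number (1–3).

Key decimal bytes [31, 46, 210] = 1f 2e d2 is 3 bytes ≤ B = 5; zero-pad to 5 bytes: K' = 1f 2e d2 00 00.
K' ⊕ ipad = 29 18 e4 36 36; K' ⊕ opad = 43 72 8e 5c 5c.
m1: inner = H(29 18 e4 36 36 72 65) = 68; tag = H(43 72 8e 5c 5c 68) = 63 ← matches
m2: inner = H(29 18 e4 36 36 be c5) = 14; tag = H(43 72 8e 5c 5c 14) = 0f
m3: inner = H(29 18 e4 36 36 6a 78) = 73; tag = H(43 72 8e 5c 5c 73) = 6e

1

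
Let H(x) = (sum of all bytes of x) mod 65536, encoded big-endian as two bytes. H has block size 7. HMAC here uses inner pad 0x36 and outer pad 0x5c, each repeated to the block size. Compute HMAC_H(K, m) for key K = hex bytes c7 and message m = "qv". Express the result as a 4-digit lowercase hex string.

02e2

Key hex bytes c7 is 1 byte ≤ B = 7; zero-pad to 7 bytes: K' = c7 00 00 00 00 00 00.
K' ⊕ ipad = f1 36 36 36 36 36 36.  K' ⊕ opad = 9b 5c 5c 5c 5c 5c 5c.
Inner input = (K'⊕ipad) ∥ m = f1 36 36 36 36 36 36 ∥ 71 76.
Inner hash: sum = 241+54+54+54+54+54+54+113+118 = 796 → 03 1c.
Outer input = (K'⊕opad) ∥ inner = 9b 5c 5c 5c 5c 5c 5c ∥ 03 1c.
Outer hash (tag): sum = 155+92+92+92+92+92+92+3+28 = 738 → 02 e2.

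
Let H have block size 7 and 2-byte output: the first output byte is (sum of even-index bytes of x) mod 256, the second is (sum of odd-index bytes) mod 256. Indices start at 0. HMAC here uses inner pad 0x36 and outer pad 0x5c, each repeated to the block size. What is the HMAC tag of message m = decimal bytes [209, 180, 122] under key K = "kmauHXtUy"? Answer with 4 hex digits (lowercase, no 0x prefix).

Key "kmauHXtUy" = 6b 6d 61 75 48 58 74 55 79 is 9 bytes > B = 7, so hash it first: H(key) = 01 8f, then zero-pad to 7 bytes: K' = 01 8f 00 00 00 00 00.
K' ⊕ ipad = 37 b9 36 36 36 36 36.  K' ⊕ opad = 5d d3 5c 5c 5c 5c 5c.
Inner input = (K'⊕ipad) ∥ m = 37 b9 36 36 36 36 36 ∥ d1 b4 7a.
Inner hash: even-index sum = 397 mod 256 = 141; odd-index sum = 624 mod 256 = 112 → 8d 70.
Outer input = (K'⊕opad) ∥ inner = 5d d3 5c 5c 5c 5c 5c ∥ 8d 70.
Outer hash (tag): even-index sum = 481 mod 256 = 225; odd-index sum = 536 mod 256 = 24 → e1 18.

e118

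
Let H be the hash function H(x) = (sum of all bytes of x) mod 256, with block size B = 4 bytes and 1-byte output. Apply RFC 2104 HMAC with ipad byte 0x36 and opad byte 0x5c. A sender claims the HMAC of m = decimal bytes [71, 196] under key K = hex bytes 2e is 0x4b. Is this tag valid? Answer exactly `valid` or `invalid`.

Key hex bytes 2e is 1 byte ≤ B = 4; zero-pad to 4 bytes: K' = 2e 00 00 00.
K' ⊕ ipad = 18 36 36 36; K' ⊕ opad = 72 5c 5c 5c.
Inner hash: sum = 24+54+54+54+71+196 = 453; mod 256 = 197 → c5.
Outer hash (recomputed tag): sum = 114+92+92+92+197 = 587; mod 256 = 75 → 4b.
Recomputed tag = 4b; claimed = 4b → match.

valid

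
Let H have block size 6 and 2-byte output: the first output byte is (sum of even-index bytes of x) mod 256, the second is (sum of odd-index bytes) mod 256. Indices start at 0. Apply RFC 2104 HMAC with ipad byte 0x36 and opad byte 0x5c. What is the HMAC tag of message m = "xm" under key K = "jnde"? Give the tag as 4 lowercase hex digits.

2615

Key "jnde" = 6a 6e 64 65 is 4 bytes ≤ B = 6; zero-pad to 6 bytes: K' = 6a 6e 64 65 00 00.
K' ⊕ ipad = 5c 58 52 53 36 36.  K' ⊕ opad = 36 32 38 39 5c 5c.
Inner input = (K'⊕ipad) ∥ m = 5c 58 52 53 36 36 ∥ 78 6d.
Inner hash: even-index sum = 348 mod 256 = 92; odd-index sum = 334 mod 256 = 78 → 5c 4e.
Outer input = (K'⊕opad) ∥ inner = 36 32 38 39 5c 5c ∥ 5c 4e.
Outer hash (tag): even-index sum = 294 mod 256 = 38; odd-index sum = 277 mod 256 = 21 → 26 15.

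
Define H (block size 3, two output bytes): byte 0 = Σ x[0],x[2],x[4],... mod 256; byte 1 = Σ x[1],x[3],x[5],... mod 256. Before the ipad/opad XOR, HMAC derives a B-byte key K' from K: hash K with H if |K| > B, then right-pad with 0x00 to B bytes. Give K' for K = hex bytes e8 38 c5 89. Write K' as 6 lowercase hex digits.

adc100

|K| = 4 > B = 3, so first hash the key.
H(K): even-index sum = 429 mod 256 = 173; odd-index sum = 193 mod 256 = 193 → ad c1.
Zero-pad H(K) = ad c1 to 3 bytes: K' = ad c1 00.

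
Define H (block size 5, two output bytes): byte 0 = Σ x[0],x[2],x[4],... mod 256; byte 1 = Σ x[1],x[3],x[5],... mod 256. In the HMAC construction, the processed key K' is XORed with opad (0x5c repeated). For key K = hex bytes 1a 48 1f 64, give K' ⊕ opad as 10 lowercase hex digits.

461443385c

Key hex bytes 1a 48 1f 64 is 4 bytes ≤ B = 5; zero-pad to 5 bytes: K' = 1a 48 1f 64 00.
XOR each byte with 0x5c: 1a⊕5c=46, 48⊕5c=14, 1f⊕5c=43, 64⊕5c=38, 00⊕5c=5c.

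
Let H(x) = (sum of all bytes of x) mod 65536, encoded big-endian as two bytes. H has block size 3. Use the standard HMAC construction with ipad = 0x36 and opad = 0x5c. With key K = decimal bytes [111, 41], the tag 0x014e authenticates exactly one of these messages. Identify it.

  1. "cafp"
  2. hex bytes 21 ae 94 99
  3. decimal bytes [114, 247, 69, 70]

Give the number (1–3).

Key decimal bytes [111, 41] = 6f 29 is 2 bytes ≤ B = 3; zero-pad to 3 bytes: K' = 6f 29 00.
K' ⊕ ipad = 59 1f 36; K' ⊕ opad = 33 75 5c.
m1: inner = H(59 1f 36 63 61 66 70) = 02 48; tag = H(33 75 5c 02 48) = 014e ← matches
m2: inner = H(59 1f 36 21 ae 94 99) = 02 aa; tag = H(33 75 5c 02 aa) = 01b0
m3: inner = H(59 1f 36 72 f7 45 46) = 02 a2; tag = H(33 75 5c 02 a2) = 01a8

1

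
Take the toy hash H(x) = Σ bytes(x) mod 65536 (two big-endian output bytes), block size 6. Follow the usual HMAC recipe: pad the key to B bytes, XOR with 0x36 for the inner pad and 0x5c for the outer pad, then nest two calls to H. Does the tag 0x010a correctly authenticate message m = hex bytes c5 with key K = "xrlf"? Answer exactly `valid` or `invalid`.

invalid

Key "xrlf" = 78 72 6c 66 is 4 bytes ≤ B = 6; zero-pad to 6 bytes: K' = 78 72 6c 66 00 00.
K' ⊕ ipad = 4e 44 5a 50 36 36; K' ⊕ opad = 24 2e 30 3a 5c 5c.
Inner hash: sum = 78+68+90+80+54+54+197 = 621 → 02 6d.
Outer hash (recomputed tag): sum = 36+46+48+58+92+92+2+109 = 483 → 01 e3.
Recomputed tag = 01e3; claimed = 010a → mismatch.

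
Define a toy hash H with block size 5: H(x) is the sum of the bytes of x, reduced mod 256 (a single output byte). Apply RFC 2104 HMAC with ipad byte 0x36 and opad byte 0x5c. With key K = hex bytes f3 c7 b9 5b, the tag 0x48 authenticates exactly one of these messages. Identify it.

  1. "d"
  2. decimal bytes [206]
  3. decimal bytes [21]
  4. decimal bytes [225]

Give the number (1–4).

Key hex bytes f3 c7 b9 5b is 4 bytes ≤ B = 5; zero-pad to 5 bytes: K' = f3 c7 b9 5b 00.
K' ⊕ ipad = c5 f1 8f 6d 36; K' ⊕ opad = af 9b e5 07 5c.
m1: inner = H(c5 f1 8f 6d 36 64) = 4c; tag = H(af 9b e5 07 5c 4c) = de
m2: inner = H(c5 f1 8f 6d 36 ce) = b6; tag = H(af 9b e5 07 5c b6) = 48 ← matches
m3: inner = H(c5 f1 8f 6d 36 15) = fd; tag = H(af 9b e5 07 5c fd) = 8f
m4: inner = H(c5 f1 8f 6d 36 e1) = c9; tag = H(af 9b e5 07 5c c9) = 5b

2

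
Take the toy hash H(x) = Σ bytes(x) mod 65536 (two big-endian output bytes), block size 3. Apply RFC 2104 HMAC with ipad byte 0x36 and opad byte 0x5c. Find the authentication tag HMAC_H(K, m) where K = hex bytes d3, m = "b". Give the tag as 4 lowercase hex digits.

Key hex bytes d3 is 1 byte ≤ B = 3; zero-pad to 3 bytes: K' = d3 00 00.
K' ⊕ ipad = e5 36 36.  K' ⊕ opad = 8f 5c 5c.
Inner input = (K'⊕ipad) ∥ m = e5 36 36 ∥ 62.
Inner hash: sum = 229+54+54+98 = 435 → 01 b3.
Outer input = (K'⊕opad) ∥ inner = 8f 5c 5c ∥ 01 b3.
Outer hash (tag): sum = 143+92+92+1+179 = 507 → 01 fb.

01fb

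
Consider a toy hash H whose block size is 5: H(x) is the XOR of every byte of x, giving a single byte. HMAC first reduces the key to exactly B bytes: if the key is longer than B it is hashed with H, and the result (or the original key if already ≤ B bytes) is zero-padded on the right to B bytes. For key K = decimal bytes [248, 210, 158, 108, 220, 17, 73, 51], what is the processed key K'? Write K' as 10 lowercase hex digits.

|K| = 8 > B = 5, so first hash the key.
H(K): XOR f8⊕d2⊕9e⊕6c⊕dc⊕11⊕49⊕33 = 6f.
Zero-pad H(K) = 6f to 5 bytes: K' = 6f 00 00 00 00.

6f00000000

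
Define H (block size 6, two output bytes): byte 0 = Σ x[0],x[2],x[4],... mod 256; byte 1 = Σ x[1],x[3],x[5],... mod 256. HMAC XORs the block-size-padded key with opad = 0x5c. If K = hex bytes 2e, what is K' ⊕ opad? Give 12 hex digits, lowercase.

Key hex bytes 2e is 1 byte ≤ B = 6; zero-pad to 6 bytes: K' = 2e 00 00 00 00 00.
XOR each byte with 0x5c: 2e⊕5c=72, 00⊕5c=5c, 00⊕5c=5c, 00⊕5c=5c, 00⊕5c=5c, 00⊕5c=5c.

725c5c5c5c5c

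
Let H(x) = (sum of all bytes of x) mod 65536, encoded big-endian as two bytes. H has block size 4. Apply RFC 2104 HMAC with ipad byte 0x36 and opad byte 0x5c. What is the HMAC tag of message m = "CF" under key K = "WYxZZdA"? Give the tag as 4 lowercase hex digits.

Key "WYxZZdA" = 57 59 78 5a 5a 64 41 is 7 bytes > B = 4, so hash it first: H(key) = 02 81, then zero-pad to 4 bytes: K' = 02 81 00 00.
K' ⊕ ipad = 34 b7 36 36.  K' ⊕ opad = 5e dd 5c 5c.
Inner input = (K'⊕ipad) ∥ m = 34 b7 36 36 ∥ 43 46.
Inner hash: sum = 52+183+54+54+67+70 = 480 → 01 e0.
Outer input = (K'⊕opad) ∥ inner = 5e dd 5c 5c ∥ 01 e0.
Outer hash (tag): sum = 94+221+92+92+1+224 = 724 → 02 d4.

02d4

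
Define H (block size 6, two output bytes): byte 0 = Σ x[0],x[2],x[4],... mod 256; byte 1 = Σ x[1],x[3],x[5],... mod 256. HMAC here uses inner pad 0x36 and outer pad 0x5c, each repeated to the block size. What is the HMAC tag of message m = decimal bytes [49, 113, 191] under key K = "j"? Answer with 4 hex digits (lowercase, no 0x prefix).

a627

Key "j" = 6a is 1 byte ≤ B = 6; zero-pad to 6 bytes: K' = 6a 00 00 00 00 00.
K' ⊕ ipad = 5c 36 36 36 36 36.  K' ⊕ opad = 36 5c 5c 5c 5c 5c.
Inner input = (K'⊕ipad) ∥ m = 5c 36 36 36 36 36 ∥ 31 71 bf.
Inner hash: even-index sum = 440 mod 256 = 184; odd-index sum = 275 mod 256 = 19 → b8 13.
Outer input = (K'⊕opad) ∥ inner = 36 5c 5c 5c 5c 5c ∥ b8 13.
Outer hash (tag): even-index sum = 422 mod 256 = 166; odd-index sum = 295 mod 256 = 39 → a6 27.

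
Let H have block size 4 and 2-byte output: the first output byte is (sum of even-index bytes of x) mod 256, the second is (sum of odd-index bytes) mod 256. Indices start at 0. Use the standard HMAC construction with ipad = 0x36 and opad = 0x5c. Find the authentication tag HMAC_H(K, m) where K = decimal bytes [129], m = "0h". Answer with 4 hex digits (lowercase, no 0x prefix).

568c

Key decimal bytes [129] = 81 is 1 byte ≤ B = 4; zero-pad to 4 bytes: K' = 81 00 00 00.
K' ⊕ ipad = b7 36 36 36.  K' ⊕ opad = dd 5c 5c 5c.
Inner input = (K'⊕ipad) ∥ m = b7 36 36 36 ∥ 30 68.
Inner hash: even-index sum = 285 mod 256 = 29; odd-index sum = 212 mod 256 = 212 → 1d d4.
Outer input = (K'⊕opad) ∥ inner = dd 5c 5c 5c ∥ 1d d4.
Outer hash (tag): even-index sum = 342 mod 256 = 86; odd-index sum = 396 mod 256 = 140 → 56 8c.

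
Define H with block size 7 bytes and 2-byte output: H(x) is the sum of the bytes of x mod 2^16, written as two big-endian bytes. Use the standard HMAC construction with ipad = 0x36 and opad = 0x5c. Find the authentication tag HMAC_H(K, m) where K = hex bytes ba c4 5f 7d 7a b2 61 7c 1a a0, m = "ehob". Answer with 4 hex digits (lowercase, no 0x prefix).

Key hex bytes ba c4 5f 7d 7a b2 61 7c 1a a0 is 10 bytes > B = 7, so hash it first: H(key) = 05 1d, then zero-pad to 7 bytes: K' = 05 1d 00 00 00 00 00.
K' ⊕ ipad = 33 2b 36 36 36 36 36.  K' ⊕ opad = 59 41 5c 5c 5c 5c 5c.
Inner input = (K'⊕ipad) ∥ m = 33 2b 36 36 36 36 36 ∥ 65 68 6f 62.
Inner hash: sum = 51+43+54+54+54+54+54+101+104+111+98 = 778 → 03 0a.
Outer input = (K'⊕opad) ∥ inner = 59 41 5c 5c 5c 5c 5c ∥ 03 0a.
Outer hash (tag): sum = 89+65+92+92+92+92+92+3+10 = 627 → 02 73.

0273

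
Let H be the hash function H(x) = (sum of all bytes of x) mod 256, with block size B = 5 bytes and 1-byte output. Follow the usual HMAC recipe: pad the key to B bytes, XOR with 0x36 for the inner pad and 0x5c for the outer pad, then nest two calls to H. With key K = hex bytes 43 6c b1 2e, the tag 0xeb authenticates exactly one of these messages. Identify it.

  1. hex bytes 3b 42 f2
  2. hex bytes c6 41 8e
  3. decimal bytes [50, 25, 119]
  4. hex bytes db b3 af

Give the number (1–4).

Key hex bytes 43 6c b1 2e is 4 bytes ≤ B = 5; zero-pad to 5 bytes: K' = 43 6c b1 2e 00.
K' ⊕ ipad = 75 5a 87 18 36; K' ⊕ opad = 1f 30 ed 72 5c.
m1: inner = H(75 5a 87 18 36 3b 42 f2) = 13; tag = H(1f 30 ed 72 5c 13) = 1d
m2: inner = H(75 5a 87 18 36 c6 41 8e) = 39; tag = H(1f 30 ed 72 5c 39) = 43
m3: inner = H(75 5a 87 18 36 32 19 77) = 66; tag = H(1f 30 ed 72 5c 66) = 70
m4: inner = H(75 5a 87 18 36 db b3 af) = e1; tag = H(1f 30 ed 72 5c e1) = eb ← matches

4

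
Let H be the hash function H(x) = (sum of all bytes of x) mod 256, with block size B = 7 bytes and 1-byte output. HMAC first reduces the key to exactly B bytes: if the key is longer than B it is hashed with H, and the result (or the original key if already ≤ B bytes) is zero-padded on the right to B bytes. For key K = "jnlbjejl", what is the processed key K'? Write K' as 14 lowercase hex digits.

4b000000000000

|K| = 8 > B = 7, so first hash the key.
H(K): sum = 106+110+108+98+106+101+106+108 = 843; mod 256 = 75 → 4b.
Zero-pad H(K) = 4b to 7 bytes: K' = 4b 00 00 00 00 00 00.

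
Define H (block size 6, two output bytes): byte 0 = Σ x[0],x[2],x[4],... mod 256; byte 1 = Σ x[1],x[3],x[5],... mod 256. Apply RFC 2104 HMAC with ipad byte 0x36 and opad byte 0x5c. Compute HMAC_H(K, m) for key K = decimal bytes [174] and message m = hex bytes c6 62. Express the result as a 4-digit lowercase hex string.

7418

Key decimal bytes [174] = ae is 1 byte ≤ B = 6; zero-pad to 6 bytes: K' = ae 00 00 00 00 00.
K' ⊕ ipad = 98 36 36 36 36 36.  K' ⊕ opad = f2 5c 5c 5c 5c 5c.
Inner input = (K'⊕ipad) ∥ m = 98 36 36 36 36 36 ∥ c6 62.
Inner hash: even-index sum = 458 mod 256 = 202; odd-index sum = 260 mod 256 = 4 → ca 04.
Outer input = (K'⊕opad) ∥ inner = f2 5c 5c 5c 5c 5c ∥ ca 04.
Outer hash (tag): even-index sum = 628 mod 256 = 116; odd-index sum = 280 mod 256 = 24 → 74 18.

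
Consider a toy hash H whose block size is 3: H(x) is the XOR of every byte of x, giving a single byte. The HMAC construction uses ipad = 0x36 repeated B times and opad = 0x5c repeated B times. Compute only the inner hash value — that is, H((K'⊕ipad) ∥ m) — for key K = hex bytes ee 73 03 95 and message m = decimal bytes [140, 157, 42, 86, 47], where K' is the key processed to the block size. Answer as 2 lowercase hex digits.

7f

Key hex bytes ee 73 03 95 is 4 bytes > B = 3, so hash it first: H(key) = 0b, then zero-pad to 3 bytes: K' = 0b 00 00.
K' ⊕ ipad = 3d 36 36.
Inner input = 3d 36 36 ∥ 8c 9d 2a 56 2f.
Inner hash: XOR 3d⊕36⊕36⊕8c⊕9d⊕2a⊕56⊕2f = 7f.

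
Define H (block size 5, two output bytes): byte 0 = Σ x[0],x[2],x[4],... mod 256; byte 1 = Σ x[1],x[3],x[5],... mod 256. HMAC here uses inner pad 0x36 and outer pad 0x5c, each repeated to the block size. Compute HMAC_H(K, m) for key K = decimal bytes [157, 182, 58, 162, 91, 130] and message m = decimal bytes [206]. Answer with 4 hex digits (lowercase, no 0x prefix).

Key decimal bytes [157, 182, 58, 162, 91, 130] = 9d b6 3a a2 5b 82 is 6 bytes > B = 5, so hash it first: H(key) = 32 da, then zero-pad to 5 bytes: K' = 32 da 00 00 00.
K' ⊕ ipad = 04 ec 36 36 36.  K' ⊕ opad = 6e 86 5c 5c 5c.
Inner input = (K'⊕ipad) ∥ m = 04 ec 36 36 36 ∥ ce.
Inner hash: even-index sum = 112 mod 256 = 112; odd-index sum = 496 mod 256 = 240 → 70 f0.
Outer input = (K'⊕opad) ∥ inner = 6e 86 5c 5c 5c ∥ 70 f0.
Outer hash (tag): even-index sum = 534 mod 256 = 22; odd-index sum = 338 mod 256 = 82 → 16 52.

1652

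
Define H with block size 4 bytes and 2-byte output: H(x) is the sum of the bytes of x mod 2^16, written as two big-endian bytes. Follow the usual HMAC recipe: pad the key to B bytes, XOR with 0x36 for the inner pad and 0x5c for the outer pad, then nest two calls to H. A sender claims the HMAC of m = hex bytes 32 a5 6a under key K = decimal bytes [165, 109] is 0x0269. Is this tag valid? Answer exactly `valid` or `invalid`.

Key decimal bytes [165, 109] = a5 6d is 2 bytes ≤ B = 4; zero-pad to 4 bytes: K' = a5 6d 00 00.
K' ⊕ ipad = 93 5b 36 36; K' ⊕ opad = f9 31 5c 5c.
Inner hash: sum = 147+91+54+54+50+165+106 = 667 → 02 9b.
Outer hash (recomputed tag): sum = 249+49+92+92+2+155 = 639 → 02 7f.
Recomputed tag = 027f; claimed = 0269 → mismatch.

invalid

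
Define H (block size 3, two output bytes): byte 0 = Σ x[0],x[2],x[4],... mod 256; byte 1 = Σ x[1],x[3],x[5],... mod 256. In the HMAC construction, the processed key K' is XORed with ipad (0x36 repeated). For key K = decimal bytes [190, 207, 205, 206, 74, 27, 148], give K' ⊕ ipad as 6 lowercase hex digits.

5f8e36

Key decimal bytes [190, 207, 205, 206, 74, 27, 148] = be cf cd ce 4a 1b 94 is 7 bytes > B = 3, so hash it first: H(key) = 69 b8, then zero-pad to 3 bytes: K' = 69 b8 00.
XOR each byte with 0x36: 69⊕36=5f, b8⊕36=8e, 00⊕36=36.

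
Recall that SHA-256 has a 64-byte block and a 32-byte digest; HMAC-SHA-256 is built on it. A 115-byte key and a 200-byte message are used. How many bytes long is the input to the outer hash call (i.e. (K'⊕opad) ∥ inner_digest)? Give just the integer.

Key is 115 > 64 bytes, so it is hashed to 32 bytes then zero-padded to 64: |K'| = 64.
Outer input = (K'⊕opad) ∥ H(inner) → 64 + 32 = 96 bytes.

96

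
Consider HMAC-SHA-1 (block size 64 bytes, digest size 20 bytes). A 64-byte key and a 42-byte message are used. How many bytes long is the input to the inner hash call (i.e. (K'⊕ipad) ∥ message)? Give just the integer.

Key is 64 ≤ 64 bytes, zero-padded: |K'| = 64.
Inner input = (K'⊕ipad) ∥ m → 64 + 42 = 106 bytes.

106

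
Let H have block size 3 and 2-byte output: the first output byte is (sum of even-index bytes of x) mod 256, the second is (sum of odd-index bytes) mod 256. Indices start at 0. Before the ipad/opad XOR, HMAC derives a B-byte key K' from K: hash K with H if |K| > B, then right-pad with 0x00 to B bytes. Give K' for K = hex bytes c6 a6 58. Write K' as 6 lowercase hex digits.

Key hex bytes c6 a6 58 is exactly B = 3 bytes: K' = c6 a6 58.

c6a658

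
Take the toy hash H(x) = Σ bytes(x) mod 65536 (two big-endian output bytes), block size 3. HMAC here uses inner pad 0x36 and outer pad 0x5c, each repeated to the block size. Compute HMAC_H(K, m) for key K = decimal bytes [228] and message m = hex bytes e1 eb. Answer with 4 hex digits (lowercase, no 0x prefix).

Key decimal bytes [228] = e4 is 1 byte ≤ B = 3; zero-pad to 3 bytes: K' = e4 00 00.
K' ⊕ ipad = d2 36 36.  K' ⊕ opad = b8 5c 5c.
Inner input = (K'⊕ipad) ∥ m = d2 36 36 ∥ e1 eb.
Inner hash: sum = 210+54+54+225+235 = 778 → 03 0a.
Outer input = (K'⊕opad) ∥ inner = b8 5c 5c ∥ 03 0a.
Outer hash (tag): sum = 184+92+92+3+10 = 381 → 01 7d.

017d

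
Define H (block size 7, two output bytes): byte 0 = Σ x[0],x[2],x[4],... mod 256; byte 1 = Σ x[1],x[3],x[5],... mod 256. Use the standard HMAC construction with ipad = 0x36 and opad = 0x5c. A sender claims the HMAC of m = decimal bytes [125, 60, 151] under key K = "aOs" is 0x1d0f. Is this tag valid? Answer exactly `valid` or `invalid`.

valid

Key "aOs" = 61 4f 73 is 3 bytes ≤ B = 7; zero-pad to 7 bytes: K' = 61 4f 73 00 00 00 00.
K' ⊕ ipad = 57 79 45 36 36 36 36; K' ⊕ opad = 3d 13 2f 5c 5c 5c 5c.
Inner hash: even-index sum = 324 mod 256 = 68; odd-index sum = 505 mod 256 = 249 → 44 f9.
Outer hash (recomputed tag): even-index sum = 541 mod 256 = 29; odd-index sum = 271 mod 256 = 15 → 1d 0f.
Recomputed tag = 1d0f; claimed = 1d0f → match.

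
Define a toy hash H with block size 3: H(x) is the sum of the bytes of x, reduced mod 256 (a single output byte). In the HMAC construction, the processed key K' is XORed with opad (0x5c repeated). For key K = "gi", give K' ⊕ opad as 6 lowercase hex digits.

Key "gi" = 67 69 is 2 bytes ≤ B = 3; zero-pad to 3 bytes: K' = 67 69 00.
XOR each byte with 0x5c: 67⊕5c=3b, 69⊕5c=35, 00⊕5c=5c.

3b355c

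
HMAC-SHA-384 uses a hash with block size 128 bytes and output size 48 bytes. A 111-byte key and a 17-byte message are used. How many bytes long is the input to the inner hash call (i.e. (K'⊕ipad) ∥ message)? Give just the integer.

145

Key is 111 ≤ 128 bytes, zero-padded: |K'| = 128.
Inner input = (K'⊕ipad) ∥ m → 128 + 17 = 145 bytes.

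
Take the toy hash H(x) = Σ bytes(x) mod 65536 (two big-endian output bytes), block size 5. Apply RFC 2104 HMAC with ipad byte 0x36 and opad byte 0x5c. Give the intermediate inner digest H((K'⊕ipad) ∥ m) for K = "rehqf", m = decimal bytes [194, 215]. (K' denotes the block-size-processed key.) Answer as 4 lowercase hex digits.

0325

Key "rehqf" = 72 65 68 71 66 is exactly B = 5 bytes: K' = 72 65 68 71 66.
K' ⊕ ipad = 44 53 5e 47 50.
Inner input = 44 53 5e 47 50 ∥ c2 d7.
Inner hash: sum = 68+83+94+71+80+194+215 = 805 → 03 25.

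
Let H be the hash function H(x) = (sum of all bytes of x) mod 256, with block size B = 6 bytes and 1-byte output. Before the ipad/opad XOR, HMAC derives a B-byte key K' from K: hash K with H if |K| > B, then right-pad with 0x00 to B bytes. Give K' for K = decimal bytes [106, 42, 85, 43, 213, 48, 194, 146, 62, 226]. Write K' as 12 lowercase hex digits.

8d0000000000

|K| = 10 > B = 6, so first hash the key.
H(K): sum = 106+42+85+43+213+48+194+146+62+226 = 1165; mod 256 = 141 → 8d.
Zero-pad H(K) = 8d to 6 bytes: K' = 8d 00 00 00 00 00.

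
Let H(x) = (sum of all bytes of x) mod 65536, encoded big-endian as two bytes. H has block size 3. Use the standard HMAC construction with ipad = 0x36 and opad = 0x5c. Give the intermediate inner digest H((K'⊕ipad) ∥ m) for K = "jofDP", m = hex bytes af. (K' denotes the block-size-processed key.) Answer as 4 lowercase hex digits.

0201

Key "jofDP" = 6a 6f 66 44 50 is 5 bytes > B = 3, so hash it first: H(key) = 01 d3, then zero-pad to 3 bytes: K' = 01 d3 00.
K' ⊕ ipad = 37 e5 36.
Inner input = 37 e5 36 ∥ af.
Inner hash: sum = 55+229+54+175 = 513 → 02 01.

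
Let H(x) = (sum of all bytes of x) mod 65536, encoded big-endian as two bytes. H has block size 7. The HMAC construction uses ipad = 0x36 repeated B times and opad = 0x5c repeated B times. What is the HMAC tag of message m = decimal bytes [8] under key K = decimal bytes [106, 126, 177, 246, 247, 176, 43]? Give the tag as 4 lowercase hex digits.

Key decimal bytes [106, 126, 177, 246, 247, 176, 43] = 6a 7e b1 f6 f7 b0 2b is exactly B = 7 bytes: K' = 6a 7e b1 f6 f7 b0 2b.
K' ⊕ ipad = 5c 48 87 c0 c1 86 1d.  K' ⊕ opad = 36 22 ed aa ab ec 77.
Inner input = (K'⊕ipad) ∥ m = 5c 48 87 c0 c1 86 1d ∥ 08.
Inner hash: sum = 92+72+135+192+193+134+29+8 = 855 → 03 57.
Outer input = (K'⊕opad) ∥ inner = 36 22 ed aa ab ec 77 ∥ 03 57.
Outer hash (tag): sum = 54+34+237+170+171+236+119+3+87 = 1111 → 04 57.

0457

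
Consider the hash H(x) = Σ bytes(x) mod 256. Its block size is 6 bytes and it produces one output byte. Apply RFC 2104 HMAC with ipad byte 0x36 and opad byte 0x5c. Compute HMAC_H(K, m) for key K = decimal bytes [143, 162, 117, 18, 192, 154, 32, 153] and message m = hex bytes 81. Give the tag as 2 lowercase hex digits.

ef

Key decimal bytes [143, 162, 117, 18, 192, 154, 32, 153] = 8f a2 75 12 c0 9a 20 99 is 8 bytes > B = 6, so hash it first: H(key) = cb, then zero-pad to 6 bytes: K' = cb 00 00 00 00 00.
K' ⊕ ipad = fd 36 36 36 36 36.  K' ⊕ opad = 97 5c 5c 5c 5c 5c.
Inner input = (K'⊕ipad) ∥ m = fd 36 36 36 36 36 ∥ 81.
Inner hash: sum = 253+54+54+54+54+54+129 = 652; mod 256 = 140 → 8c.
Outer input = (K'⊕opad) ∥ inner = 97 5c 5c 5c 5c 5c ∥ 8c.
Outer hash (tag): sum = 151+92+92+92+92+92+140 = 751; mod 256 = 239 → ef.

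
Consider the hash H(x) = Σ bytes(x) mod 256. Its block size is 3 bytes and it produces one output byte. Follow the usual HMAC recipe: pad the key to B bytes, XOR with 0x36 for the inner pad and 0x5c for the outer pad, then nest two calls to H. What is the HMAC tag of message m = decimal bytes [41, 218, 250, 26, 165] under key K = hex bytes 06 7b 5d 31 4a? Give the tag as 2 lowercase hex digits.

54

Key hex bytes 06 7b 5d 31 4a is 5 bytes > B = 3, so hash it first: H(key) = 59, then zero-pad to 3 bytes: K' = 59 00 00.
K' ⊕ ipad = 6f 36 36.  K' ⊕ opad = 05 5c 5c.
Inner input = (K'⊕ipad) ∥ m = 6f 36 36 ∥ 29 da fa 1a a5.
Inner hash: sum = 111+54+54+41+218+250+26+165 = 919; mod 256 = 151 → 97.
Outer input = (K'⊕opad) ∥ inner = 05 5c 5c ∥ 97.
Outer hash (tag): sum = 5+92+92+151 = 340; mod 256 = 84 → 54.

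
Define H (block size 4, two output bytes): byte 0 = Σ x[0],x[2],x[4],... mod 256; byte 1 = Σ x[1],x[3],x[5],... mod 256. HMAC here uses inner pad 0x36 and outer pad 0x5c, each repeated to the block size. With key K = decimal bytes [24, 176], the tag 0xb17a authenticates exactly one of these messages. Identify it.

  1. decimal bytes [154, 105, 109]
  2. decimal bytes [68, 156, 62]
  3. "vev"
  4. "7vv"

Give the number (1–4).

Key decimal bytes [24, 176] = 18 b0 is 2 bytes ≤ B = 4; zero-pad to 4 bytes: K' = 18 b0 00 00.
K' ⊕ ipad = 2e 86 36 36; K' ⊕ opad = 44 ec 5c 5c.
m1: inner = H(2e 86 36 36 9a 69 6d) = 6b 25; tag = H(44 ec 5c 5c 6b 25) = 0b6d
m2: inner = H(2e 86 36 36 44 9c 3e) = e6 58; tag = H(44 ec 5c 5c e6 58) = 86a0
m3: inner = H(2e 86 36 36 76 65 76) = 50 21; tag = H(44 ec 5c 5c 50 21) = f069
m4: inner = H(2e 86 36 36 37 76 76) = 11 32; tag = H(44 ec 5c 5c 11 32) = b17a ← matches

4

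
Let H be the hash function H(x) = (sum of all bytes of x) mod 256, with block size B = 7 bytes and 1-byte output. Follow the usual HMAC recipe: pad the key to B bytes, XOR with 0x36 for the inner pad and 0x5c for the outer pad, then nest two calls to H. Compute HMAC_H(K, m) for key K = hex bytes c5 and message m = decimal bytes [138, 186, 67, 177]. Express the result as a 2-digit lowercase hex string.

Key hex bytes c5 is 1 byte ≤ B = 7; zero-pad to 7 bytes: K' = c5 00 00 00 00 00 00.
K' ⊕ ipad = f3 36 36 36 36 36 36.  K' ⊕ opad = 99 5c 5c 5c 5c 5c 5c.
Inner input = (K'⊕ipad) ∥ m = f3 36 36 36 36 36 36 ∥ 8a ba 43 b1.
Inner hash: sum = 243+54+54+54+54+54+54+138+186+67+177 = 1135; mod 256 = 111 → 6f.
Outer input = (K'⊕opad) ∥ inner = 99 5c 5c 5c 5c 5c 5c ∥ 6f.
Outer hash (tag): sum = 153+92+92+92+92+92+92+111 = 816; mod 256 = 48 → 30.

30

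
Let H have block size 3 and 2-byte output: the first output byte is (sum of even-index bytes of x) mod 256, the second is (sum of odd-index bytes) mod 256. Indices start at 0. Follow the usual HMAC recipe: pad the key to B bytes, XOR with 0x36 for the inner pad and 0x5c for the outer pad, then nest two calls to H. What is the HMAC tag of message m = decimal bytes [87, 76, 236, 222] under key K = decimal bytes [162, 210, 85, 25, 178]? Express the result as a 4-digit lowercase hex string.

Key decimal bytes [162, 210, 85, 25, 178] = a2 d2 55 19 b2 is 5 bytes > B = 3, so hash it first: H(key) = a9 eb, then zero-pad to 3 bytes: K' = a9 eb 00.
K' ⊕ ipad = 9f dd 36.  K' ⊕ opad = f5 b7 5c.
Inner input = (K'⊕ipad) ∥ m = 9f dd 36 ∥ 57 4c ec de.
Inner hash: even-index sum = 511 mod 256 = 255; odd-index sum = 544 mod 256 = 32 → ff 20.
Outer input = (K'⊕opad) ∥ inner = f5 b7 5c ∥ ff 20.
Outer hash (tag): even-index sum = 369 mod 256 = 113; odd-index sum = 438 mod 256 = 182 → 71 b6.

71b6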